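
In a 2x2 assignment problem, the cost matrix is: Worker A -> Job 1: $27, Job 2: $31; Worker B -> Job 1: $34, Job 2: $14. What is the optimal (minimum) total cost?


Option 1: A->1 + B->2 = $27 + $14 = $41
Option 2: A->2 + B->1 = $31 + $34 = $65
Min cost = min($41, $65) = $41

$41


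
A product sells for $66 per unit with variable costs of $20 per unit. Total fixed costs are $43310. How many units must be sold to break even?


Formula: BEQ = Fixed Costs / (Price - Variable Cost)
Contribution margin = $66 - $20 = $46/unit
BEQ = ceil($43310 / $46/unit) = ceil(941.52) = 942 units

942 units


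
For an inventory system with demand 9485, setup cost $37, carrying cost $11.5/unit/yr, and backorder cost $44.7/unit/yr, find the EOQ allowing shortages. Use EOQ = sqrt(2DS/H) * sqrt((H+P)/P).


Formula: EOQ* = sqrt(2DS/H) * sqrt((H+P)/P)
Base EOQ = sqrt(2*9485*37/11.5) = 247.05 units
Correction = sqrt((11.5+44.7)/44.7) = 1.12128
EOQ* = 247.05 * 1.12128 = 277.0 units

277.0 units


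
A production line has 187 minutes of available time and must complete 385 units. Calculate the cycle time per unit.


Formula: CT = Available Time / Number of Units
CT = 187 min / 385 units
CT = 0.49 min/unit

0.49 min/unit


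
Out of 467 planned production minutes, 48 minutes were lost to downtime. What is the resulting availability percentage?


Formula: Availability = (Planned Time - Downtime) / Planned Time * 100
Uptime = 467 - 48 = 419 min
Availability = 419 / 467 * 100 = 89.7%

89.7%


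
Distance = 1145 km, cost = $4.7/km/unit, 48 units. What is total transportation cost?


TC = dist * cost * units = 1145 * 4.7 * 48 = $258312.00

$258312.00


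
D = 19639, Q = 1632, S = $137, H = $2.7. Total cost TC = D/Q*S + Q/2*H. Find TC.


TC = 19639/1632 * 137 + 1632/2 * 2.7

$3851.82


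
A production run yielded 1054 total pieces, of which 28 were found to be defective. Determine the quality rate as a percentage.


Formula: Quality Rate = Good Pieces / Total Pieces * 100
Good pieces = 1054 - 28 = 1026
QR = 1026 / 1054 * 100 = 97.3%

97.3%


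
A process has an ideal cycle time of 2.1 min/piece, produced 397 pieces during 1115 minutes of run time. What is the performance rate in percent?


Formula: Performance = (Ideal CT * Total Count) / Run Time * 100
Ideal output time = 2.1 * 397 = 833.7 min
Performance = 833.7 / 1115 * 100 = 74.8%

74.8%


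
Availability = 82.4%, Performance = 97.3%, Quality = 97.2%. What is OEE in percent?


Formula: OEE = Availability * Performance * Quality / 10000
A * P = 82.4% * 97.3% / 100 = 80.18%
OEE = 80.18% * 97.2% / 100 = 77.9%

77.9%


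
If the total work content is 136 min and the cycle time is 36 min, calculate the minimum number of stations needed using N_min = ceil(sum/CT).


Formula: N_min = ceil(Sum of Task Times / Cycle Time)
N_min = ceil(136 min / 36 min) = ceil(3.7778)
N_min = 4 stations

4


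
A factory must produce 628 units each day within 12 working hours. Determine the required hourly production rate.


Formula: Production Rate = Daily Demand / Available Hours
Rate = 628 units/day / 12 hours/day
Rate = 52.3 units/hour

52.3 units/hour


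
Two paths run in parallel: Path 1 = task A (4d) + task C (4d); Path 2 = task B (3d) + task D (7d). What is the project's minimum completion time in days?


Path 1 = 4 + 4 = 8 days
Path 2 = 3 + 7 = 10 days
Duration = max(8, 10) = 10 days

10 days


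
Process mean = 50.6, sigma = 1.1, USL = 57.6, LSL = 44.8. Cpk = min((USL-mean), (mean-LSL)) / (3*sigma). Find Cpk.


Cpu = (57.6 - 50.6) / (3 * 1.1) = 2.12
Cpl = (50.6 - 44.8) / (3 * 1.1) = 1.76
Cpk = min(2.12, 1.76) = 1.76

1.76


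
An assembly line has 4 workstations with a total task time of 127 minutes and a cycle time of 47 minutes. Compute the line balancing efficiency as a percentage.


Formula: Efficiency = Sum of Task Times / (N_stations * CT) * 100
Total station capacity = 4 stations * 47 min = 188 min
Efficiency = 127 / 188 * 100 = 67.6%

67.6%


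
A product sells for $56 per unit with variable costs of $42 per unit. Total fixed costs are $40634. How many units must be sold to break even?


Formula: BEQ = Fixed Costs / (Price - Variable Cost)
Contribution margin = $56 - $42 = $14/unit
BEQ = ceil($40634 / $14/unit) = ceil(2902.43) = 2903 units

2903 units


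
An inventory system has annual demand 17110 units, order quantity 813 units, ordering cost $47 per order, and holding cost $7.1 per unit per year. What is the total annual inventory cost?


TC = 17110/813 * 47 + 813/2 * 7.1

$3875.29


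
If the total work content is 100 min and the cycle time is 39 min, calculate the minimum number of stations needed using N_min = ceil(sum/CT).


Formula: N_min = ceil(Sum of Task Times / Cycle Time)
N_min = ceil(100 min / 39 min) = ceil(2.5641)
N_min = 3 stations

3


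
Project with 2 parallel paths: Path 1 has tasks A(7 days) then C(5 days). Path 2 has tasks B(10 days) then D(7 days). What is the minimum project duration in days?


Path 1 = 7 + 5 = 12 days
Path 2 = 10 + 7 = 17 days
Duration = max(12, 17) = 17 days

17 days


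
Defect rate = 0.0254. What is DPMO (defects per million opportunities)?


DPMO = defect_rate * 1000000 = 0.0254 * 1000000

25400


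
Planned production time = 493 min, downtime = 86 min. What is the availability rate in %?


Formula: Availability = (Planned Time - Downtime) / Planned Time * 100
Uptime = 493 - 86 = 407 min
Availability = 407 / 493 * 100 = 82.6%

82.6%


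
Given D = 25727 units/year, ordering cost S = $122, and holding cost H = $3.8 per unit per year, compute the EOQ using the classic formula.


Formula: EOQ = sqrt(2 * D * S / H)
Numerator: 2 * 25727 * 122 = 6277388
2DS/H = 6277388 / 3.8 = 1651944.2
EOQ = sqrt(1651944.2) = 1285.3 units

1285.3 units


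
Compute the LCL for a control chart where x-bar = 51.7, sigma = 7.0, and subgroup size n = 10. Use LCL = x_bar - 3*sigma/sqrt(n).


LCL = 51.7 - 3 * 7.0 / sqrt(10)

45.06


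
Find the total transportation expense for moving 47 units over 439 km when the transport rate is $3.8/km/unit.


TC = dist * cost * units = 439 * 3.8 * 47 = $78405.40

$78405.40


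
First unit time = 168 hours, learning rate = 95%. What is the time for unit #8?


Formula: T_n = T_1 * (learning_rate)^(log2(n)) where learning_rate = rate/100
Doublings = log2(8) = 3
T_n = 168 * 0.95^3
T_n = 168 * 0.8574 = 144.0 hours

144.0 hours


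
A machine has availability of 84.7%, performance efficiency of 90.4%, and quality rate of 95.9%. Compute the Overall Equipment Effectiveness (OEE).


Formula: OEE = Availability * Performance * Quality / 10000
A * P = 84.7% * 90.4% / 100 = 76.57%
OEE = 76.57% * 95.9% / 100 = 73.4%

73.4%


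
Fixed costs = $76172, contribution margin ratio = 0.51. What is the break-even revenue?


Formula: BER = Fixed Costs / Contribution Margin Ratio
BER = $76172 / 0.51
BER = $149356.86 (to the nearest cent)

$149356.86


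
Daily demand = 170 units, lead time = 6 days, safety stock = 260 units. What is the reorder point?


Formula: ROP = (Daily Demand * Lead Time) + Safety Stock
Demand during lead time = 170 * 6 = 1020 units
ROP = 1020 + 260 = 1280 units

1280 units


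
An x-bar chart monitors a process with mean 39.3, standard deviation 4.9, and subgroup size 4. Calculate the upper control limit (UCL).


UCL = 39.3 + 3 * 4.9 / sqrt(4)

46.65


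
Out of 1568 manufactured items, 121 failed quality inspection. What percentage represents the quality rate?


Formula: Quality Rate = Good Pieces / Total Pieces * 100
Good pieces = 1568 - 121 = 1447
QR = 1447 / 1568 * 100 = 92.3%

92.3%


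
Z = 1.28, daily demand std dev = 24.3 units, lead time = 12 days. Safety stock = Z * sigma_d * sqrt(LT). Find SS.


Formula: SS = z * sigma_d * sqrt(LT)
sqrt(LT) = sqrt(12) = 3.4641
SS = 1.28 * 24.3 * 3.4641
SS = 107.7 units

107.7 units


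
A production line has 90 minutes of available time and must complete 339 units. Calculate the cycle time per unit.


Formula: CT = Available Time / Number of Units
CT = 90 min / 339 units
CT = 0.27 min/unit

0.27 min/unit


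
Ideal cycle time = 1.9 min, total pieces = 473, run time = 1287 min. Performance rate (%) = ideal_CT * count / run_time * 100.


Formula: Performance = (Ideal CT * Total Count) / Run Time * 100
Ideal output time = 1.9 * 473 = 898.7 min
Performance = 898.7 / 1287 * 100 = 69.8%

69.8%


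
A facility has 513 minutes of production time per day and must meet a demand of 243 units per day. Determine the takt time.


Formula: Takt Time = Available Production Time / Customer Demand
Takt = 513 min/day / 243 units/day
Takt = 2.11 min/unit

2.11 min/unit


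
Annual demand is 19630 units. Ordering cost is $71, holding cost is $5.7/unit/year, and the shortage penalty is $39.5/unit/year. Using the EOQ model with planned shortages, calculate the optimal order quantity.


Formula: EOQ* = sqrt(2DS/H) * sqrt((H+P)/P)
Base EOQ = sqrt(2*19630*71/5.7) = 699.31 units
Correction = sqrt((5.7+39.5)/39.5) = 1.06972
EOQ* = 699.31 * 1.06972 = 748.1 units

748.1 units


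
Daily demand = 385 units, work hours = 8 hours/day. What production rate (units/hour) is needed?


Formula: Production Rate = Daily Demand / Available Hours
Rate = 385 units/day / 8 hours/day
Rate = 48.1 units/hour

48.1 units/hour


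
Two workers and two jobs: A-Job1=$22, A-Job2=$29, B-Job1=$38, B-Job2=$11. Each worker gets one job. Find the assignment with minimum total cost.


Option 1: A->1 + B->2 = $22 + $11 = $33
Option 2: A->2 + B->1 = $29 + $38 = $67
Min cost = min($33, $67) = $33

$33


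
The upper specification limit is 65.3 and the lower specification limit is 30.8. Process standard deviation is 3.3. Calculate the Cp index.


Cp = (65.3 - 30.8) / (6 * 3.3)

1.74


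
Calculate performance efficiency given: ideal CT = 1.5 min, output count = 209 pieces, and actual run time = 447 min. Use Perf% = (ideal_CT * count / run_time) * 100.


Formula: Performance = (Ideal CT * Total Count) / Run Time * 100
Ideal output time = 1.5 * 209 = 313.5 min
Performance = 313.5 / 447 * 100 = 70.1%

70.1%


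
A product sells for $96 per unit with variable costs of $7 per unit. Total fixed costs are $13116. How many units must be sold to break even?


Formula: BEQ = Fixed Costs / (Price - Variable Cost)
Contribution margin = $96 - $7 = $89/unit
BEQ = ceil($13116 / $89/unit) = ceil(147.37) = 148 units

148 units


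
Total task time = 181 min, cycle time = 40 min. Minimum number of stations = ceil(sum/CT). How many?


Formula: N_min = ceil(Sum of Task Times / Cycle Time)
N_min = ceil(181 min / 40 min) = ceil(4.525)
N_min = 5 stations

5


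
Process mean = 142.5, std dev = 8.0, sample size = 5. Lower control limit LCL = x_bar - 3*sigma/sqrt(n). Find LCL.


LCL = 142.5 - 3 * 8.0 / sqrt(5)

131.77


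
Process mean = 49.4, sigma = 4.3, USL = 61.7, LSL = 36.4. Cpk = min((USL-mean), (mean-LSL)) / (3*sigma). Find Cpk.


Cpu = (61.7 - 49.4) / (3 * 4.3) = 0.95
Cpl = (49.4 - 36.4) / (3 * 4.3) = 1.01
Cpk = min(0.95, 1.01) = 0.95

0.95


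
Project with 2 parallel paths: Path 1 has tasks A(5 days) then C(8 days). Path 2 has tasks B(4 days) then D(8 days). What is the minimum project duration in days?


Path 1 = 5 + 8 = 13 days
Path 2 = 4 + 8 = 12 days
Duration = max(13, 12) = 13 days

13 days


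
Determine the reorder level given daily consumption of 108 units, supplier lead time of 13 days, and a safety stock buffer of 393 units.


Formula: ROP = (Daily Demand * Lead Time) + Safety Stock
Demand during lead time = 108 * 13 = 1404 units
ROP = 1404 + 393 = 1797 units

1797 units


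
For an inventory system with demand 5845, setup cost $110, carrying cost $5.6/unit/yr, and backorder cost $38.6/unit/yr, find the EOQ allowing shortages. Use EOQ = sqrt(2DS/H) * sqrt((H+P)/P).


Formula: EOQ* = sqrt(2DS/H) * sqrt((H+P)/P)
Base EOQ = sqrt(2*5845*110/5.6) = 479.19 units
Correction = sqrt((5.6+38.6)/38.6) = 1.07008
EOQ* = 479.19 * 1.07008 = 512.8 units

512.8 units


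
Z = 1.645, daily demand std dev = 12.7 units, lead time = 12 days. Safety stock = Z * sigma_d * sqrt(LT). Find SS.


Formula: SS = z * sigma_d * sqrt(LT)
sqrt(LT) = sqrt(12) = 3.4641
SS = 1.645 * 12.7 * 3.4641
SS = 72.4 units

72.4 units


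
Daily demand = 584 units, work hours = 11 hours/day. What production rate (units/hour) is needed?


Formula: Production Rate = Daily Demand / Available Hours
Rate = 584 units/day / 11 hours/day
Rate = 53.1 units/hour

53.1 units/hour


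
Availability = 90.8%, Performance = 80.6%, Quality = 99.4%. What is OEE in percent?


Formula: OEE = Availability * Performance * Quality / 10000
A * P = 90.8% * 80.6% / 100 = 73.18%
OEE = 73.18% * 99.4% / 100 = 72.7%

72.7%


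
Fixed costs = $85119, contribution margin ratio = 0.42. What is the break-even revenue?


Formula: BER = Fixed Costs / Contribution Margin Ratio
BER = $85119 / 0.42
BER = $202664.29 (to the nearest cent)

$202664.29


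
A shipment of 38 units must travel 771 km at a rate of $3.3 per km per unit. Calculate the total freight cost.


TC = dist * cost * units = 771 * 3.3 * 38 = $96683.40

$96683.40


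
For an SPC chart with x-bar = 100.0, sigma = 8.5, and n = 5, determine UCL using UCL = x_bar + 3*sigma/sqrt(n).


UCL = 100.0 + 3 * 8.5 / sqrt(5)

111.4


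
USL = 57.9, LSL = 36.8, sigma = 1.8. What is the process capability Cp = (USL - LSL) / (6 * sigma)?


Cp = (57.9 - 36.8) / (6 * 1.8)

1.95


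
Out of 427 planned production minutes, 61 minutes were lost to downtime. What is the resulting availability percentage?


Formula: Availability = (Planned Time - Downtime) / Planned Time * 100
Uptime = 427 - 61 = 366 min
Availability = 366 / 427 * 100 = 85.7%

85.7%


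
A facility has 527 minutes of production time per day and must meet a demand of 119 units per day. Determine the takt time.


Formula: Takt Time = Available Production Time / Customer Demand
Takt = 527 min/day / 119 units/day
Takt = 4.43 min/unit

4.43 min/unit


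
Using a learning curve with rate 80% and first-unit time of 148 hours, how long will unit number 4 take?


Formula: T_n = T_1 * (learning_rate)^(log2(n)) where learning_rate = rate/100
Doublings = log2(4) = 2
T_n = 148 * 0.8^2
T_n = 148 * 0.64 = 94.7 hours

94.7 hours


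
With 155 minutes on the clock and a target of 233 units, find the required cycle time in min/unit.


Formula: CT = Available Time / Number of Units
CT = 155 min / 233 units
CT = 0.67 min/unit

0.67 min/unit


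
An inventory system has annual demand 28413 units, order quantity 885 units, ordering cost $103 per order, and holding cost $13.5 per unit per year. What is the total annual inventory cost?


TC = 28413/885 * 103 + 885/2 * 13.5

$9280.57


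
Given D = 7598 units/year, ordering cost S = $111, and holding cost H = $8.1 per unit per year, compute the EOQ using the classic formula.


Formula: EOQ = sqrt(2 * D * S / H)
Numerator: 2 * 7598 * 111 = 1686756
2DS/H = 1686756 / 8.1 = 208241.5
EOQ = sqrt(208241.5) = 456.3 units

456.3 units


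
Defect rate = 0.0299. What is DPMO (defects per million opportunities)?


DPMO = defect_rate * 1000000 = 0.0299 * 1000000

29900


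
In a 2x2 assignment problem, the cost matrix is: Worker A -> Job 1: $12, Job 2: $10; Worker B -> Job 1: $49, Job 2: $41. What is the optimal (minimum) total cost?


Option 1: A->1 + B->2 = $12 + $41 = $53
Option 2: A->2 + B->1 = $10 + $49 = $59
Min cost = min($53, $59) = $53

$53


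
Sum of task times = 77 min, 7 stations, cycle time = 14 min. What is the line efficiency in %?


Formula: Efficiency = Sum of Task Times / (N_stations * CT) * 100
Total station capacity = 7 stations * 14 min = 98 min
Efficiency = 77 / 98 * 100 = 78.6%

78.6%


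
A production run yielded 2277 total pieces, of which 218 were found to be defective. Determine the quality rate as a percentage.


Formula: Quality Rate = Good Pieces / Total Pieces * 100
Good pieces = 2277 - 218 = 2059
QR = 2059 / 2277 * 100 = 90.4%

90.4%


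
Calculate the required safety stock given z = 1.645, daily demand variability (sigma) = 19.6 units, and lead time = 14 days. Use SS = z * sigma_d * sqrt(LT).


Formula: SS = z * sigma_d * sqrt(LT)
sqrt(LT) = sqrt(14) = 3.7417
SS = 1.645 * 19.6 * 3.7417
SS = 120.6 units

120.6 units


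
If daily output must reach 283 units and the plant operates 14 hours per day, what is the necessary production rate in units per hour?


Formula: Production Rate = Daily Demand / Available Hours
Rate = 283 units/day / 14 hours/day
Rate = 20.2 units/hour

20.2 units/hour


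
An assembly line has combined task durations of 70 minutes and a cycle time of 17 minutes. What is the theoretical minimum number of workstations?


Formula: N_min = ceil(Sum of Task Times / Cycle Time)
N_min = ceil(70 min / 17 min) = ceil(4.1176)
N_min = 5 stations

5


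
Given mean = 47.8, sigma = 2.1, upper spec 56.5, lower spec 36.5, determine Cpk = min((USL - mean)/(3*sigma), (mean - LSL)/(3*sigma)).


Cpu = (56.5 - 47.8) / (3 * 2.1) = 1.38
Cpl = (47.8 - 36.5) / (3 * 2.1) = 1.79
Cpk = min(1.38, 1.79) = 1.38

1.38


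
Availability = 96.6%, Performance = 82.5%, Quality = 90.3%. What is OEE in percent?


Formula: OEE = Availability * Performance * Quality / 10000
A * P = 96.6% * 82.5% / 100 = 79.7%
OEE = 79.7% * 90.3% / 100 = 72.0%

72.0%


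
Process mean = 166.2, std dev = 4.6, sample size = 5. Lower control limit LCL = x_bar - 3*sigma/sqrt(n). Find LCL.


LCL = 166.2 - 3 * 4.6 / sqrt(5)

160.03


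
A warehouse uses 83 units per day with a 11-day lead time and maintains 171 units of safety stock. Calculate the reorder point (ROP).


Formula: ROP = (Daily Demand * Lead Time) + Safety Stock
Demand during lead time = 83 * 11 = 913 units
ROP = 913 + 171 = 1084 units

1084 units


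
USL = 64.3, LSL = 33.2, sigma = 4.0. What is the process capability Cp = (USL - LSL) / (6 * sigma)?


Cp = (64.3 - 33.2) / (6 * 4.0)

1.3


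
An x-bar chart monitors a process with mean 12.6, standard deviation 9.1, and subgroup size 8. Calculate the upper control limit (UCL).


UCL = 12.6 + 3 * 9.1 / sqrt(8)

22.25


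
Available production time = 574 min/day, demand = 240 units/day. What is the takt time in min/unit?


Formula: Takt Time = Available Production Time / Customer Demand
Takt = 574 min/day / 240 units/day
Takt = 2.39 min/unit

2.39 min/unit


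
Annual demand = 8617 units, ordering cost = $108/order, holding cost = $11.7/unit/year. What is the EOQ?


Formula: EOQ = sqrt(2 * D * S / H)
Numerator: 2 * 8617 * 108 = 1861272
2DS/H = 1861272 / 11.7 = 159083.1
EOQ = sqrt(159083.1) = 398.9 units

398.9 units


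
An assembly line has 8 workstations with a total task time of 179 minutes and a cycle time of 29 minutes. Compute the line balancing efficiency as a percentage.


Formula: Efficiency = Sum of Task Times / (N_stations * CT) * 100
Total station capacity = 8 stations * 29 min = 232 min
Efficiency = 179 / 232 * 100 = 77.2%

77.2%


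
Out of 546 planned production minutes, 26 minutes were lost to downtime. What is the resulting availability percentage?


Formula: Availability = (Planned Time - Downtime) / Planned Time * 100
Uptime = 546 - 26 = 520 min
Availability = 520 / 546 * 100 = 95.2%

95.2%


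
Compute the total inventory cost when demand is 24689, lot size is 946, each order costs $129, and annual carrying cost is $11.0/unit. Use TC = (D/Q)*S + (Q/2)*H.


TC = 24689/946 * 129 + 946/2 * 11.0

$8569.68


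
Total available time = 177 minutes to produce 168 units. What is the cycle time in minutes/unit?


Formula: CT = Available Time / Number of Units
CT = 177 min / 168 units
CT = 1.05 min/unit

1.05 min/unit


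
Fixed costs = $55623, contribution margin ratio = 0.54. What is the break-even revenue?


Formula: BER = Fixed Costs / Contribution Margin Ratio
BER = $55623 / 0.54
BER = $103005.56 (to the nearest cent)

$103005.56


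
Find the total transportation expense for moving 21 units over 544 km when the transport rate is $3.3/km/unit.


TC = dist * cost * units = 544 * 3.3 * 21 = $37699.20

$37699.20


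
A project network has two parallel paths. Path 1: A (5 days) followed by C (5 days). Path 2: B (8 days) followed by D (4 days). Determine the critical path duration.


Path 1 = 5 + 5 = 10 days
Path 2 = 8 + 4 = 12 days
Duration = max(10, 12) = 12 days

12 days


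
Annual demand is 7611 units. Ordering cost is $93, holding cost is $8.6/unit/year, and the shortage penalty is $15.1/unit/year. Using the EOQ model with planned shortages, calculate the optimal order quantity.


Formula: EOQ* = sqrt(2DS/H) * sqrt((H+P)/P)
Base EOQ = sqrt(2*7611*93/8.6) = 405.72 units
Correction = sqrt((8.6+15.1)/15.1) = 1.25281
EOQ* = 405.72 * 1.25281 = 508.3 units

508.3 units


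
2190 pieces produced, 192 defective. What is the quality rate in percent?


Formula: Quality Rate = Good Pieces / Total Pieces * 100
Good pieces = 2190 - 192 = 1998
QR = 1998 / 2190 * 100 = 91.2%

91.2%


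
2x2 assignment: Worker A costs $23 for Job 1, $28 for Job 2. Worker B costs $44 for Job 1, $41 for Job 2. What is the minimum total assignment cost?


Option 1: A->1 + B->2 = $23 + $41 = $64
Option 2: A->2 + B->1 = $28 + $44 = $72
Min cost = min($64, $72) = $64

$64


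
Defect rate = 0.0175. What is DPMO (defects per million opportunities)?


DPMO = defect_rate * 1000000 = 0.0175 * 1000000

17500


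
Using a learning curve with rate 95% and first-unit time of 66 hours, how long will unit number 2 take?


Formula: T_n = T_1 * (learning_rate)^(log2(n)) where learning_rate = rate/100
Doublings = log2(2) = 1
T_n = 66 * 0.95^1
T_n = 66 * 0.95 = 62.7 hours

62.7 hours


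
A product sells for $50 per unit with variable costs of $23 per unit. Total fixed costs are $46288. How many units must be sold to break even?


Formula: BEQ = Fixed Costs / (Price - Variable Cost)
Contribution margin = $50 - $23 = $27/unit
BEQ = ceil($46288 / $27/unit) = ceil(1714.37) = 1715 units

1715 units


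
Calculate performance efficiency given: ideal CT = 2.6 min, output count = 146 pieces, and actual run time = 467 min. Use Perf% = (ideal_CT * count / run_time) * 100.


Formula: Performance = (Ideal CT * Total Count) / Run Time * 100
Ideal output time = 2.6 * 146 = 379.6 min
Performance = 379.6 / 467 * 100 = 81.3%

81.3%


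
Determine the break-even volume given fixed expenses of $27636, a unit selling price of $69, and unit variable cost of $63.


Formula: BEQ = Fixed Costs / (Price - Variable Cost)
Contribution margin = $69 - $63 = $6/unit
BEQ = ceil($27636 / $6/unit) = ceil(4606.0) = 4606 units

4606 units


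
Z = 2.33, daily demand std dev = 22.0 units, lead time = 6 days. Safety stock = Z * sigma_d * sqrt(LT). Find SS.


Formula: SS = z * sigma_d * sqrt(LT)
sqrt(LT) = sqrt(6) = 2.4495
SS = 2.33 * 22.0 * 2.4495
SS = 125.6 units

125.6 units


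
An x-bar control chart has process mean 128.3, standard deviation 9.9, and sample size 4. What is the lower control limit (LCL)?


LCL = 128.3 - 3 * 9.9 / sqrt(4)

113.45


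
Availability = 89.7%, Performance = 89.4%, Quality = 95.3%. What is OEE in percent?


Formula: OEE = Availability * Performance * Quality / 10000
A * P = 89.7% * 89.4% / 100 = 80.19%
OEE = 80.19% * 95.3% / 100 = 76.4%

76.4%


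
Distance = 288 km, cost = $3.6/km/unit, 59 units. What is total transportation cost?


TC = dist * cost * units = 288 * 3.6 * 59 = $61171.20

$61171.20


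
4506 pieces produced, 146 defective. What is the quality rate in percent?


Formula: Quality Rate = Good Pieces / Total Pieces * 100
Good pieces = 4506 - 146 = 4360
QR = 4360 / 4506 * 100 = 96.8%

96.8%


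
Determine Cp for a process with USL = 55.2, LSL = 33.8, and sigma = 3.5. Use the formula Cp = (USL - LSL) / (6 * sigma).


Cp = (55.2 - 33.8) / (6 * 3.5)

1.02


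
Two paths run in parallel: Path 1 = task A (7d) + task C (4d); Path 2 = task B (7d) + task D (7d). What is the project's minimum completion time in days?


Path 1 = 7 + 4 = 11 days
Path 2 = 7 + 7 = 14 days
Duration = max(11, 14) = 14 days

14 days


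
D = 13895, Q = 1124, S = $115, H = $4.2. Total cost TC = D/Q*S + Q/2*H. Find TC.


TC = 13895/1124 * 115 + 1124/2 * 4.2

$3782.04


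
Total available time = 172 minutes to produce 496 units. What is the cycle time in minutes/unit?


Formula: CT = Available Time / Number of Units
CT = 172 min / 496 units
CT = 0.35 min/unit

0.35 min/unit


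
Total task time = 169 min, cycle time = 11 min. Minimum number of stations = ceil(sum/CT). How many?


Formula: N_min = ceil(Sum of Task Times / Cycle Time)
N_min = ceil(169 min / 11 min) = ceil(15.3636)
N_min = 16 stations

16


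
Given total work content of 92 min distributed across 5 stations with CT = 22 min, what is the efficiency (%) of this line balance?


Formula: Efficiency = Sum of Task Times / (N_stations * CT) * 100
Total station capacity = 5 stations * 22 min = 110 min
Efficiency = 92 / 110 * 100 = 83.6%

83.6%


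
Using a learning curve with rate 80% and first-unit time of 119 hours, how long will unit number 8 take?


Formula: T_n = T_1 * (learning_rate)^(log2(n)) where learning_rate = rate/100
Doublings = log2(8) = 3
T_n = 119 * 0.8^3
T_n = 119 * 0.512 = 60.9 hours

60.9 hours


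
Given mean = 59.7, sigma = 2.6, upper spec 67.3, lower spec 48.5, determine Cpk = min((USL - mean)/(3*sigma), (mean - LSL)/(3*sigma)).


Cpu = (67.3 - 59.7) / (3 * 2.6) = 0.97
Cpl = (59.7 - 48.5) / (3 * 2.6) = 1.44
Cpk = min(0.97, 1.44) = 0.97

0.97


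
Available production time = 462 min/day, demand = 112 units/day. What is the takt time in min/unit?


Formula: Takt Time = Available Production Time / Customer Demand
Takt = 462 min/day / 112 units/day
Takt = 4.13 min/unit

4.13 min/unit


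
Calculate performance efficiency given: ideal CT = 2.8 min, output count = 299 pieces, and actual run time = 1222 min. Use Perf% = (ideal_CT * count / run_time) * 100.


Formula: Performance = (Ideal CT * Total Count) / Run Time * 100
Ideal output time = 2.8 * 299 = 837.2 min
Performance = 837.2 / 1222 * 100 = 68.5%

68.5%


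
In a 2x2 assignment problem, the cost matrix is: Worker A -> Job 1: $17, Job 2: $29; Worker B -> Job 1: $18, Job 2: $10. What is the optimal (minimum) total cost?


Option 1: A->1 + B->2 = $17 + $10 = $27
Option 2: A->2 + B->1 = $29 + $18 = $47
Min cost = min($27, $47) = $27

$27


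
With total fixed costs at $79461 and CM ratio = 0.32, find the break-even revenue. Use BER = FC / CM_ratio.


Formula: BER = Fixed Costs / Contribution Margin Ratio
BER = $79461 / 0.32
BER = $248315.63 (to the nearest cent)

$248315.63


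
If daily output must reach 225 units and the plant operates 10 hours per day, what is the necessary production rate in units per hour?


Formula: Production Rate = Daily Demand / Available Hours
Rate = 225 units/day / 10 hours/day
Rate = 22.5 units/hour

22.5 units/hour


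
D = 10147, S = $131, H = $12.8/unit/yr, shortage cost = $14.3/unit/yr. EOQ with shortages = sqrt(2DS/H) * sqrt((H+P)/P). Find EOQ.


Formula: EOQ* = sqrt(2DS/H) * sqrt((H+P)/P)
Base EOQ = sqrt(2*10147*131/12.8) = 455.74 units
Correction = sqrt((12.8+14.3)/14.3) = 1.37663
EOQ* = 455.74 * 1.37663 = 627.4 units

627.4 units


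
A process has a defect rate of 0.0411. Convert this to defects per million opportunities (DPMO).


DPMO = defect_rate * 1000000 = 0.0411 * 1000000

41100


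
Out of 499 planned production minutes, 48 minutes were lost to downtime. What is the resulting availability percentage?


Formula: Availability = (Planned Time - Downtime) / Planned Time * 100
Uptime = 499 - 48 = 451 min
Availability = 451 / 499 * 100 = 90.4%

90.4%


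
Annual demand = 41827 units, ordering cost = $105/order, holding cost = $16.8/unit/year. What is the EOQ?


Formula: EOQ = sqrt(2 * D * S / H)
Numerator: 2 * 41827 * 105 = 8783670
2DS/H = 8783670 / 16.8 = 522837.5
EOQ = sqrt(522837.5) = 723.1 units

723.1 units


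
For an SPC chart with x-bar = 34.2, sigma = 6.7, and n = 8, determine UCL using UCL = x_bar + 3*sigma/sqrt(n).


UCL = 34.2 + 3 * 6.7 / sqrt(8)

41.31


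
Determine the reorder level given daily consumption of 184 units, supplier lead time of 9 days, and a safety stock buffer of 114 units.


Formula: ROP = (Daily Demand * Lead Time) + Safety Stock
Demand during lead time = 184 * 9 = 1656 units
ROP = 1656 + 114 = 1770 units

1770 units


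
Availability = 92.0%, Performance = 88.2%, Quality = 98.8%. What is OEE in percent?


Formula: OEE = Availability * Performance * Quality / 10000
A * P = 92.0% * 88.2% / 100 = 81.14%
OEE = 81.14% * 98.8% / 100 = 80.2%

80.2%


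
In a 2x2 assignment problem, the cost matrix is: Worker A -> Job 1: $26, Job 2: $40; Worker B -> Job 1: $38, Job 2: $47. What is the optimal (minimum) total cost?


Option 1: A->1 + B->2 = $26 + $47 = $73
Option 2: A->2 + B->1 = $40 + $38 = $78
Min cost = min($73, $78) = $73

$73


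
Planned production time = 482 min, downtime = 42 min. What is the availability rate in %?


Formula: Availability = (Planned Time - Downtime) / Planned Time * 100
Uptime = 482 - 42 = 440 min
Availability = 440 / 482 * 100 = 91.3%

91.3%


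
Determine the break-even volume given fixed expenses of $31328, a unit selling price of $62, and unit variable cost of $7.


Formula: BEQ = Fixed Costs / (Price - Variable Cost)
Contribution margin = $62 - $7 = $55/unit
BEQ = ceil($31328 / $55/unit) = ceil(569.6) = 570 units

570 units


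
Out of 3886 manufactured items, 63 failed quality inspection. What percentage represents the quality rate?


Formula: Quality Rate = Good Pieces / Total Pieces * 100
Good pieces = 3886 - 63 = 3823
QR = 3823 / 3886 * 100 = 98.4%

98.4%


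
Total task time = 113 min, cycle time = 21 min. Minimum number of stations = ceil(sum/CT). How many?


Formula: N_min = ceil(Sum of Task Times / Cycle Time)
N_min = ceil(113 min / 21 min) = ceil(5.381)
N_min = 6 stations

6


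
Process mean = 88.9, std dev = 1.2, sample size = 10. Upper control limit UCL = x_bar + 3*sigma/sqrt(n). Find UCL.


UCL = 88.9 + 3 * 1.2 / sqrt(10)

90.04


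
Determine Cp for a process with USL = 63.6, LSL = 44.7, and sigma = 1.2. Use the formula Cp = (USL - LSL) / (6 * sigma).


Cp = (63.6 - 44.7) / (6 * 1.2)

2.63


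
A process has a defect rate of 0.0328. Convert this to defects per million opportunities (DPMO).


DPMO = defect_rate * 1000000 = 0.0328 * 1000000

32800


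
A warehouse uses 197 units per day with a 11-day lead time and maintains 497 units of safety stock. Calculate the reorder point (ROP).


Formula: ROP = (Daily Demand * Lead Time) + Safety Stock
Demand during lead time = 197 * 11 = 2167 units
ROP = 2167 + 497 = 2664 units

2664 units


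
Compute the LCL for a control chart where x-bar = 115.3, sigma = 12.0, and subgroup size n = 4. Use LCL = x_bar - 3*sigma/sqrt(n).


LCL = 115.3 - 3 * 12.0 / sqrt(4)

97.3


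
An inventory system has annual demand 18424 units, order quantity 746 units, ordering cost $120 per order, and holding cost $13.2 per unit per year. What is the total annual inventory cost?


TC = 18424/746 * 120 + 746/2 * 13.2

$7887.25


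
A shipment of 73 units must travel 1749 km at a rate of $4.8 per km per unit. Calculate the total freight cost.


TC = dist * cost * units = 1749 * 4.8 * 73 = $612849.60

$612849.60


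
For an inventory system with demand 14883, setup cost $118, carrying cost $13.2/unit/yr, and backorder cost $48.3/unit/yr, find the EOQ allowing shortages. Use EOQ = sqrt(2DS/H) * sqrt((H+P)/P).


Formula: EOQ* = sqrt(2DS/H) * sqrt((H+P)/P)
Base EOQ = sqrt(2*14883*118/13.2) = 515.84 units
Correction = sqrt((13.2+48.3)/48.3) = 1.1284
EOQ* = 515.84 * 1.1284 = 582.1 units

582.1 units


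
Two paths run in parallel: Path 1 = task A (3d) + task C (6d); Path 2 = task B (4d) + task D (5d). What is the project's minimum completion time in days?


Path 1 = 3 + 6 = 9 days
Path 2 = 4 + 5 = 9 days
Duration = max(9, 9) = 9 days

9 days


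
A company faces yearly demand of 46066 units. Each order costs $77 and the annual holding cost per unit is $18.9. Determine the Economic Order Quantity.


Formula: EOQ = sqrt(2 * D * S / H)
Numerator: 2 * 46066 * 77 = 7094164
2DS/H = 7094164 / 18.9 = 375352.6
EOQ = sqrt(375352.6) = 612.7 units

612.7 units


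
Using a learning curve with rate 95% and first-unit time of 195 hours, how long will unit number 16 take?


Formula: T_n = T_1 * (learning_rate)^(log2(n)) where learning_rate = rate/100
Doublings = log2(16) = 4
T_n = 195 * 0.95^4
T_n = 195 * 0.8145 = 158.8 hours

158.8 hours


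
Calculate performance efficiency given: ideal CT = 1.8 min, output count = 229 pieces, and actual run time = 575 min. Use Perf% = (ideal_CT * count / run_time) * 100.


Formula: Performance = (Ideal CT * Total Count) / Run Time * 100
Ideal output time = 1.8 * 229 = 412.2 min
Performance = 412.2 / 575 * 100 = 71.7%

71.7%


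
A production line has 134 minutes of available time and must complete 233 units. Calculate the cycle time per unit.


Formula: CT = Available Time / Number of Units
CT = 134 min / 233 units
CT = 0.58 min/unit

0.58 min/unit


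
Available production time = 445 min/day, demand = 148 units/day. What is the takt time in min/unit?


Formula: Takt Time = Available Production Time / Customer Demand
Takt = 445 min/day / 148 units/day
Takt = 3.01 min/unit

3.01 min/unit


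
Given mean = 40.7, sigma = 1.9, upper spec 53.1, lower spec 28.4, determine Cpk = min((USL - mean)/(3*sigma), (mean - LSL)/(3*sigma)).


Cpu = (53.1 - 40.7) / (3 * 1.9) = 2.18
Cpl = (40.7 - 28.4) / (3 * 1.9) = 2.16
Cpk = min(2.18, 2.16) = 2.16

2.16


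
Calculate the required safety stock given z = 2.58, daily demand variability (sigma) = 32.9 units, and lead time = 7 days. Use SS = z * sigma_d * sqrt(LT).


Formula: SS = z * sigma_d * sqrt(LT)
sqrt(LT) = sqrt(7) = 2.6458
SS = 2.58 * 32.9 * 2.6458
SS = 224.6 units

224.6 units


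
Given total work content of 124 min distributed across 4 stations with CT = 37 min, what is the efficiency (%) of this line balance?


Formula: Efficiency = Sum of Task Times / (N_stations * CT) * 100
Total station capacity = 4 stations * 37 min = 148 min
Efficiency = 124 / 148 * 100 = 83.8%

83.8%


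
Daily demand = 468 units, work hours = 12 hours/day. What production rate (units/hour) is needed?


Formula: Production Rate = Daily Demand / Available Hours
Rate = 468 units/day / 12 hours/day
Rate = 39.0 units/hour

39.0 units/hour


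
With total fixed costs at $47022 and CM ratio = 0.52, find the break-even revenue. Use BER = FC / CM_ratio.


Formula: BER = Fixed Costs / Contribution Margin Ratio
BER = $47022 / 0.52
BER = $90426.92 (to the nearest cent)

$90426.92


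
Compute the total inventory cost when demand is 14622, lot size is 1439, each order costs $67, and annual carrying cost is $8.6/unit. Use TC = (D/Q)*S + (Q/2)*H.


TC = 14622/1439 * 67 + 1439/2 * 8.6

$6868.50


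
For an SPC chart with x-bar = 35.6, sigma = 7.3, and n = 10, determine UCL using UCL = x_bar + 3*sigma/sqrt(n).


UCL = 35.6 + 3 * 7.3 / sqrt(10)

42.53


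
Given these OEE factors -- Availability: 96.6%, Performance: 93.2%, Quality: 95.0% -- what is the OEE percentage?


Formula: OEE = Availability * Performance * Quality / 10000
A * P = 96.6% * 93.2% / 100 = 90.03%
OEE = 90.03% * 95.0% / 100 = 85.5%

85.5%


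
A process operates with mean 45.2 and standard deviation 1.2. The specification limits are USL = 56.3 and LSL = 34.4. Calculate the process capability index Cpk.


Cpu = (56.3 - 45.2) / (3 * 1.2) = 3.08
Cpl = (45.2 - 34.4) / (3 * 1.2) = 3.0
Cpk = min(3.08, 3.0) = 3.0

3.0


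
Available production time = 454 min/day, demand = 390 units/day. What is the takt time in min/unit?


Formula: Takt Time = Available Production Time / Customer Demand
Takt = 454 min/day / 390 units/day
Takt = 1.16 min/unit

1.16 min/unit


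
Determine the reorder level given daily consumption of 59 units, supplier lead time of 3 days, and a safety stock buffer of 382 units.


Formula: ROP = (Daily Demand * Lead Time) + Safety Stock
Demand during lead time = 59 * 3 = 177 units
ROP = 177 + 382 = 559 units

559 units


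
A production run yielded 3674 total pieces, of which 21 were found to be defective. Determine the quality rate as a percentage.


Formula: Quality Rate = Good Pieces / Total Pieces * 100
Good pieces = 3674 - 21 = 3653
QR = 3653 / 3674 * 100 = 99.4%

99.4%


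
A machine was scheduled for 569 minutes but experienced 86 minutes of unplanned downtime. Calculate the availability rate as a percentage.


Formula: Availability = (Planned Time - Downtime) / Planned Time * 100
Uptime = 569 - 86 = 483 min
Availability = 483 / 569 * 100 = 84.9%

84.9%


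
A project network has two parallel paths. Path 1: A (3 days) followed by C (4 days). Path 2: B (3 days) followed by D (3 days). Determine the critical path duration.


Path 1 = 3 + 4 = 7 days
Path 2 = 3 + 3 = 6 days
Duration = max(7, 6) = 7 days

7 days


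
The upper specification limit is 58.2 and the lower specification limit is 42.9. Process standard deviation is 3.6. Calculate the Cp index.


Cp = (58.2 - 42.9) / (6 * 3.6)

0.71


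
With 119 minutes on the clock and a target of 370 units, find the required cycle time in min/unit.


Formula: CT = Available Time / Number of Units
CT = 119 min / 370 units
CT = 0.32 min/unit

0.32 min/unit


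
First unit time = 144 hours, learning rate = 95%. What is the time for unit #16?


Formula: T_n = T_1 * (learning_rate)^(log2(n)) where learning_rate = rate/100
Doublings = log2(16) = 4
T_n = 144 * 0.95^4
T_n = 144 * 0.8145 = 117.3 hours

117.3 hours


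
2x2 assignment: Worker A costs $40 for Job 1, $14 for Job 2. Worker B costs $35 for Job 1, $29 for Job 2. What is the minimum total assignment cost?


Option 1: A->1 + B->2 = $40 + $29 = $69
Option 2: A->2 + B->1 = $14 + $35 = $49
Min cost = min($69, $49) = $49

$49


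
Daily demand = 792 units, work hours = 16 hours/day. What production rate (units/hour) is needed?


Formula: Production Rate = Daily Demand / Available Hours
Rate = 792 units/day / 16 hours/day
Rate = 49.5 units/hour

49.5 units/hour


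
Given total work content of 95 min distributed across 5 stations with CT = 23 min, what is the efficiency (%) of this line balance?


Formula: Efficiency = Sum of Task Times / (N_stations * CT) * 100
Total station capacity = 5 stations * 23 min = 115 min
Efficiency = 95 / 115 * 100 = 82.6%

82.6%


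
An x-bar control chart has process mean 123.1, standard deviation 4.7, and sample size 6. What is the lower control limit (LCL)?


LCL = 123.1 - 3 * 4.7 / sqrt(6)

117.34


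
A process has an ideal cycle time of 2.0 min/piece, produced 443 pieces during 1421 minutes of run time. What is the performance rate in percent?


Formula: Performance = (Ideal CT * Total Count) / Run Time * 100
Ideal output time = 2.0 * 443 = 886.0 min
Performance = 886.0 / 1421 * 100 = 62.4%

62.4%


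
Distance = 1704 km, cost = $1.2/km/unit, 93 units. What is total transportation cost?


TC = dist * cost * units = 1704 * 1.2 * 93 = $190166.40

$190166.40


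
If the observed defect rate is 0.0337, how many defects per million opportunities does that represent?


DPMO = defect_rate * 1000000 = 0.0337 * 1000000

33700


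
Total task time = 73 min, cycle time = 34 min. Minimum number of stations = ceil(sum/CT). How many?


Formula: N_min = ceil(Sum of Task Times / Cycle Time)
N_min = ceil(73 min / 34 min) = ceil(2.1471)
N_min = 3 stations

3
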